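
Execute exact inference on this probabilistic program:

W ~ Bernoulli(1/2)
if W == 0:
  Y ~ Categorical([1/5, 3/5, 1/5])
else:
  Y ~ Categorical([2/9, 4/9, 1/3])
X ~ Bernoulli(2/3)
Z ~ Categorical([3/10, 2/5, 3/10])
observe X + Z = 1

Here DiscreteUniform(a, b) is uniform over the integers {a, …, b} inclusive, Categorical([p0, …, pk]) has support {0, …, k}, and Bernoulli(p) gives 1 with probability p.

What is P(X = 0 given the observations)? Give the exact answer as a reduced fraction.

Enumerate traces; 12 have nonzero weight after conditioning:
  (W=0, Y=0, X=0, Z=1) weight 1/75
  (W=0, Y=0, X=1, Z=0) weight 1/50
  (W=0, Y=1, X=0, Z=1) weight 1/25
  (W=0, Y=1, X=1, Z=0) weight 3/50
  (W=0, Y=2, X=0, Z=1) weight 1/75
  (W=0, Y=2, X=1, Z=0) weight 1/50
  (W=1, Y=0, X=0, Z=1) weight 2/135
  (W=1, Y=0, X=1, Z=0) weight 1/45
  … 4 more
Group by X:
  weight(X=0) = 2/15
  weight(X=1) = 1/5
Total weight = 2/15 + 1/5 = 1/3
P(X=0 | obs) = 2/15 / 1/3 = 2/5
P(X=1 | obs) = 1/5 / 1/3 = 3/5

P(X = 0 | obs) = 2/5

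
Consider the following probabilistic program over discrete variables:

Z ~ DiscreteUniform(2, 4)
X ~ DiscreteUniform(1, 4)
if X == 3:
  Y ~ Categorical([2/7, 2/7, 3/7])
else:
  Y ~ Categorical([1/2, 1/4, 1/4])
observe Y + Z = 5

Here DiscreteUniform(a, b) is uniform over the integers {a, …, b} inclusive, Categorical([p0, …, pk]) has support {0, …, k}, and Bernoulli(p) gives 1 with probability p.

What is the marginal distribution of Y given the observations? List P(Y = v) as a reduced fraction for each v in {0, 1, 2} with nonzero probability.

P(Y=1) = 29/62, P(Y=2) = 33/62

Enumerate traces; 8 have nonzero weight after conditioning:
  (Z=3, X=1, Y=2) weight 1/48
  (Z=3, X=2, Y=2) weight 1/48
  (Z=3, X=3, Y=2) weight 1/28
  (Z=3, X=4, Y=2) weight 1/48
  (Z=4, X=1, Y=1) weight 1/48
  (Z=4, X=2, Y=1) weight 1/48
  (Z=4, X=3, Y=1) weight 1/42
  (Z=4, X=4, Y=1) weight 1/48
Group by Y:
  weight(Y=1) = 29/336
  weight(Y=2) = 11/112
Total weight = 29/336 + 11/112 = 31/168
P(Y=1 | obs) = 29/336 / 31/168 = 29/62
P(Y=2 | obs) = 11/112 / 31/168 = 33/62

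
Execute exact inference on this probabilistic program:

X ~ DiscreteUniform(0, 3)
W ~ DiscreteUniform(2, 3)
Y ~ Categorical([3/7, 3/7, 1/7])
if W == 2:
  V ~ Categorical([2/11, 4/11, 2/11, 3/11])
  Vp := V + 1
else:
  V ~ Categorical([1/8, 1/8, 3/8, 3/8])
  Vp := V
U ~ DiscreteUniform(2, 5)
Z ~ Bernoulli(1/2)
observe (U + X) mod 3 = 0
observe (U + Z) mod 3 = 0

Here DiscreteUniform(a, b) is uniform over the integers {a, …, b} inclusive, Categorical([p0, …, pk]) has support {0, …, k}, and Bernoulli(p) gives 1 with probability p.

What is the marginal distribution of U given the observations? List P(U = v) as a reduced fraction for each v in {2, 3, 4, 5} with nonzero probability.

P(U=2) = 1/4, P(U=3) = 1/2, P(U=5) = 1/4

Enumerate traces; 96 have nonzero weight after conditioning:
  (X=0, W=2, Y=0, V=0, U=3, Z=0) weight 3/2464
  (X=0, W=2, Y=0, V=1, U=3, Z=0) weight 3/1232
  (X=0, W=2, Y=0, V=2, U=3, Z=0) weight 3/2464
  (X=0, W=2, Y=0, V=3, U=3, Z=0) weight 9/4928
  (X=0, W=2, Y=1, V=0, U=3, Z=0) weight 3/2464
  (X=0, W=2, Y=1, V=1, U=3, Z=0) weight 3/1232
  (X=0, W=2, Y=1, V=2, U=3, Z=0) weight 3/2464
  (X=0, W=2, Y=1, V=3, U=3, Z=0) weight 9/4928
  (X=1, W=2, Y=0, V=0, U=2, Z=1) weight 3/2464
  (X=1, W=2, Y=0, V=0, U=5, Z=1) weight 3/2464
  … 86 more
Group by U:
  weight(U=2) = 1/32
  weight(U=3) = 1/16
  weight(U=5) = 1/32
Total weight = 1/32 + 1/16 + 1/32 = 1/8
P(U=2 | obs) = 1/32 / 1/8 = 1/4
P(U=3 | obs) = 1/16 / 1/8 = 1/2
P(U=5 | obs) = 1/32 / 1/8 = 1/4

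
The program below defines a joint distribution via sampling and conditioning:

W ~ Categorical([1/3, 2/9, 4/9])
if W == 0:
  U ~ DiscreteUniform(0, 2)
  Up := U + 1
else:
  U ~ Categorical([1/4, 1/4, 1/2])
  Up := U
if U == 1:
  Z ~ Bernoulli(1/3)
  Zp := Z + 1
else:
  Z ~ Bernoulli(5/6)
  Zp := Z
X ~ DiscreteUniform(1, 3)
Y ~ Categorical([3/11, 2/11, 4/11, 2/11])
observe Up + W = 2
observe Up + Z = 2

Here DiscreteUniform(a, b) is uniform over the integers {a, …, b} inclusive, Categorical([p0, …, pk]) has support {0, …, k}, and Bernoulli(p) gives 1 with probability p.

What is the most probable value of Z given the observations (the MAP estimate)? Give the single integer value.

Enumerate traces; 24 have nonzero weight after conditioning:
  (W=0, U=1, Z=0, X=1, Y=0) weight 2/297
  (W=0, U=1, Z=0, X=1, Y=1) weight 4/891
  (W=0, U=1, Z=0, X=1, Y=2) weight 8/891
  (W=0, U=1, Z=0, X=1, Y=3) weight 4/891
  (W=0, U=1, Z=0, X=2, Y=0) weight 2/297
  (W=0, U=1, Z=0, X=2, Y=1) weight 4/891
  (W=0, U=1, Z=0, X=2, Y=2) weight 8/891
  (W=0, U=1, Z=0, X=2, Y=3) weight 4/891
  (W=1, U=1, Z=1, X=1, Y=0) weight 1/594
  … 15 more
Group by Z:
  weight(Z=0) = 2/27
  weight(Z=1) = 1/54
Total weight = 2/27 + 1/54 = 5/54
P(Z=0 | obs) = 2/27 / 5/54 = 4/5
P(Z=1 | obs) = 1/54 / 5/54 = 1/5
argmax = 0

argmax_v P(Z = v | obs) = 0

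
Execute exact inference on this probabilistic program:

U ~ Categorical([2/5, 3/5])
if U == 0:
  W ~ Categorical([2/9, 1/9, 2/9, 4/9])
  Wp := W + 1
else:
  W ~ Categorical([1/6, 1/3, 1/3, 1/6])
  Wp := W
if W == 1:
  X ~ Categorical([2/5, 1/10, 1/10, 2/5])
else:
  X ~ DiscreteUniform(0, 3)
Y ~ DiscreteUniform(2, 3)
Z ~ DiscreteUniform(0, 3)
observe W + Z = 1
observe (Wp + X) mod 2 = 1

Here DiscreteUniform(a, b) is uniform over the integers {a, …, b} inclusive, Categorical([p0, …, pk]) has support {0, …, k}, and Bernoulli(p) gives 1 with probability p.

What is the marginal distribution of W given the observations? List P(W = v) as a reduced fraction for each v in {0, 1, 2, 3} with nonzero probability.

P(W=0) = 17/39, P(W=1) = 22/39

Enumerate traces; 16 have nonzero weight after conditioning:
  (U=0, W=0, X=0, Y=2, Z=1) weight 1/360
  (U=0, W=0, X=0, Y=3, Z=1) weight 1/360
  (U=0, W=0, X=2, Y=2, Z=1) weight 1/360
  (U=0, W=0, X=2, Y=3, Z=1) weight 1/360
  (U=0, W=1, X=1, Y=2, Z=0) weight 1/1800
  (U=0, W=1, X=1, Y=3, Z=0) weight 1/1800
  (U=0, W=1, X=3, Y=2, Z=0) weight 1/450
  (U=0, W=1, X=3, Y=3, Z=0) weight 1/450
  … 8 more
Group by W:
  weight(W=0) = 17/720
  weight(W=1) = 11/360
Total weight = 17/720 + 11/360 = 13/240
P(W=0 | obs) = 17/720 / 13/240 = 17/39
P(W=1 | obs) = 11/360 / 13/240 = 22/39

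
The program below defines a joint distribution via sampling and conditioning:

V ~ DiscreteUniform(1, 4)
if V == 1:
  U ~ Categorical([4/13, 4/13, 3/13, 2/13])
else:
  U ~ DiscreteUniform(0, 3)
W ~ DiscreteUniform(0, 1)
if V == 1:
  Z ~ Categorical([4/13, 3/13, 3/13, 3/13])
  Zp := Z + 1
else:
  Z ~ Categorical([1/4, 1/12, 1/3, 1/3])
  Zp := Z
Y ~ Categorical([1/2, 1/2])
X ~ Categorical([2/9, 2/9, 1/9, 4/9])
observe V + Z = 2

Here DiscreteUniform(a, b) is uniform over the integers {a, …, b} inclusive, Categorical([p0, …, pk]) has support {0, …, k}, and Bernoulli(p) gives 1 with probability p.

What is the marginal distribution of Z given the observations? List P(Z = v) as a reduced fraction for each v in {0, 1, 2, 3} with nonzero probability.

P(Z=0) = 13/25, P(Z=1) = 12/25

Enumerate traces; 128 have nonzero weight after conditioning:
  (V=1, U=0, W=0, Z=1, Y=0, X=0) weight 1/1014
  (V=1, U=0, W=0, Z=1, Y=0, X=1) weight 1/1014
  (V=1, U=0, W=0, Z=1, Y=0, X=2) weight 1/2028
  (V=1, U=0, W=0, Z=1, Y=0, X=3) weight 1/507
  (V=1, U=0, W=0, Z=1, Y=1, X=0) weight 1/1014
  (V=1, U=0, W=0, Z=1, Y=1, X=1) weight 1/1014
  (V=1, U=0, W=0, Z=1, Y=1, X=2) weight 1/2028
  (V=1, U=0, W=0, Z=1, Y=1, X=3) weight 1/507
  (V=2, U=0, W=0, Z=0, Y=0, X=0) weight 1/1152
  … 119 more
Group by Z:
  weight(Z=0) = 1/16
  weight(Z=1) = 3/52
Total weight = 1/16 + 3/52 = 25/208
P(Z=0 | obs) = 1/16 / 25/208 = 13/25
P(Z=1 | obs) = 3/52 / 25/208 = 12/25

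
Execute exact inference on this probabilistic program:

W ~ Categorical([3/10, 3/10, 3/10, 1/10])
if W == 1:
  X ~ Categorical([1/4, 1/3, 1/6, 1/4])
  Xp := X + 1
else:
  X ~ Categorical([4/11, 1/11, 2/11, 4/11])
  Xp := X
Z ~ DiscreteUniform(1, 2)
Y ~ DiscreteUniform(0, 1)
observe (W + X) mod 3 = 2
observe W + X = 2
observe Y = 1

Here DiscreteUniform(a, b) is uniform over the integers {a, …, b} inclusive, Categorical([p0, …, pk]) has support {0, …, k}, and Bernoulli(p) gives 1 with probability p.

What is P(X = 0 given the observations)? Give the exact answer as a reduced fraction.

P(X = 0 | obs) = 12/29

Enumerate traces; 6 have nonzero weight after conditioning:
  (W=0, X=2, Z=1, Y=1) weight 3/220
  (W=0, X=2, Z=2, Y=1) weight 3/220
  (W=1, X=1, Z=1, Y=1) weight 1/40
  (W=1, X=1, Z=2, Y=1) weight 1/40
  (W=2, X=0, Z=1, Y=1) weight 3/110
  (W=2, X=0, Z=2, Y=1) weight 3/110
Group by X:
  weight(X=0) = 3/55
  weight(X=1) = 1/20
  weight(X=2) = 3/110
Total weight = 3/55 + 1/20 + 3/110 = 29/220
P(X=0 | obs) = 3/55 / 29/220 = 12/29
P(X=1 | obs) = 1/20 / 29/220 = 11/29
P(X=2 | obs) = 3/110 / 29/220 = 6/29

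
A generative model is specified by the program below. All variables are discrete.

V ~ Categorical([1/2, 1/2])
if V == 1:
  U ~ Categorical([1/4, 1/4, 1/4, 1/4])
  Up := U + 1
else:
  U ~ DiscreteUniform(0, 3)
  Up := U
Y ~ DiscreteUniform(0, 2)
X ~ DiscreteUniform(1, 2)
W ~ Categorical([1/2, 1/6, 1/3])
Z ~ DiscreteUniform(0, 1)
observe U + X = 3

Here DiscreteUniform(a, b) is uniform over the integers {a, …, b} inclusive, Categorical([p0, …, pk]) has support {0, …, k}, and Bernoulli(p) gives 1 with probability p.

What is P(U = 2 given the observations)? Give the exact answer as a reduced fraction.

P(U = 2 | obs) = 1/2

Enumerate traces; 72 have nonzero weight after conditioning:
  (V=0, U=1, Y=0, X=2, W=0, Z=0) weight 1/192
  (V=0, U=1, Y=0, X=2, W=0, Z=1) weight 1/192
  (V=0, U=1, Y=0, X=2, W=1, Z=0) weight 1/576
  (V=0, U=1, Y=0, X=2, W=1, Z=1) weight 1/576
  (V=0, U=1, Y=0, X=2, W=2, Z=0) weight 1/288
  (V=0, U=1, Y=0, X=2, W=2, Z=1) weight 1/288
  (V=0, U=1, Y=1, X=2, W=0, Z=0) weight 1/192
  (V=0, U=1, Y=1, X=2, W=0, Z=1) weight 1/192
  (V=0, U=2, Y=0, X=1, W=0, Z=0) weight 1/192
  … 63 more
Group by U:
  weight(U=1) = 1/8
  weight(U=2) = 1/8
Total weight = 1/8 + 1/8 = 1/4
P(U=1 | obs) = 1/8 / 1/4 = 1/2
P(U=2 | obs) = 1/8 / 1/4 = 1/2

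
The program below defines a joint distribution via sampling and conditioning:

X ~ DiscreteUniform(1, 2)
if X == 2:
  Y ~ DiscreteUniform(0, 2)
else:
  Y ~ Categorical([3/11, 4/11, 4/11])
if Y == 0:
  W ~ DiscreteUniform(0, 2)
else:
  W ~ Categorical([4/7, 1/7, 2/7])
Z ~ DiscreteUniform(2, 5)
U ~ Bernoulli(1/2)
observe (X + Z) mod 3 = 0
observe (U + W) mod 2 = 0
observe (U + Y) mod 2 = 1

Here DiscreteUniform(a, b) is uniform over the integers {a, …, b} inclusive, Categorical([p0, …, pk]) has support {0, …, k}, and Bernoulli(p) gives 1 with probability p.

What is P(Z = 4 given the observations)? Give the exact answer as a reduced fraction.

Enumerate traces; 12 have nonzero weight after conditioning:
  (X=1, Y=0, W=1, Z=2, U=1) weight 1/176
  (X=1, Y=0, W=1, Z=5, U=1) weight 1/176
  (X=1, Y=1, W=0, Z=2, U=0) weight 1/77
  (X=1, Y=1, W=0, Z=5, U=0) weight 1/77
  (X=1, Y=1, W=2, Z=2, U=0) weight 1/154
  (X=1, Y=1, W=2, Z=5, U=0) weight 1/154
  (X=1, Y=2, W=1, Z=2, U=1) weight 1/308
  (X=1, Y=2, W=1, Z=5, U=1) weight 1/308
  (X=2, Y=0, W=1, Z=4, U=1) weight 1/144
  … 3 more
Group by Z:
  weight(Z=2) = 5/176
  weight(Z=4) = 1/36
  weight(Z=5) = 5/176
Total weight = 5/176 + 1/36 + 5/176 = 67/792
P(Z=2 | obs) = 5/176 / 67/792 = 45/134
P(Z=4 | obs) = 1/36 / 67/792 = 22/67
P(Z=5 | obs) = 5/176 / 67/792 = 45/134

P(Z = 4 | obs) = 22/67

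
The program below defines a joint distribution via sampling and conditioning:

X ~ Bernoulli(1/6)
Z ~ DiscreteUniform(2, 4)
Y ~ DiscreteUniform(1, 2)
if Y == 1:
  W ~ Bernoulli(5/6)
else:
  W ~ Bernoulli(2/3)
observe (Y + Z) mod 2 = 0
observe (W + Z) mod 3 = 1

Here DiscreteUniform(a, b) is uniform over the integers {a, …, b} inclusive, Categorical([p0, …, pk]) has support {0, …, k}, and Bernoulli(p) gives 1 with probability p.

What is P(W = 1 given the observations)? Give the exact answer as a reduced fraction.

Enumerate traces; 4 have nonzero weight after conditioning:
  (X=0, Z=3, Y=1, W=1) weight 25/216
  (X=0, Z=4, Y=2, W=0) weight 5/108
  (X=1, Z=3, Y=1, W=1) weight 5/216
  (X=1, Z=4, Y=2, W=0) weight 1/108
Group by W:
  weight(W=0) = 1/18
  weight(W=1) = 5/36
Total weight = 1/18 + 5/36 = 7/36
P(W=0 | obs) = 1/18 / 7/36 = 2/7
P(W=1 | obs) = 5/36 / 7/36 = 5/7

P(W = 1 | obs) = 5/7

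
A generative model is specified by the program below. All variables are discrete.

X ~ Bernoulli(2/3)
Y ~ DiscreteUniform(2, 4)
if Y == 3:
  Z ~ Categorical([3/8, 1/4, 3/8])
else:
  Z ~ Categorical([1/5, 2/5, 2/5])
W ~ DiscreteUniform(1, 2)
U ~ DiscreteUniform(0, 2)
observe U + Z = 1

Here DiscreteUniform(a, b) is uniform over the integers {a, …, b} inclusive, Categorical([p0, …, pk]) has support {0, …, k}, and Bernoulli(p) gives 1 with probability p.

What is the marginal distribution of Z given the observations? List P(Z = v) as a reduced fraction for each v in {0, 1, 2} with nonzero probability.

Enumerate traces; 24 have nonzero weight after conditioning:
  (X=0, Y=2, Z=0, W=1, U=1) weight 1/270
  (X=0, Y=2, Z=0, W=2, U=1) weight 1/270
  (X=0, Y=2, Z=1, W=1, U=0) weight 1/135
  (X=0, Y=2, Z=1, W=2, U=0) weight 1/135
  (X=0, Y=3, Z=0, W=1, U=1) weight 1/144
  (X=0, Y=3, Z=0, W=2, U=1) weight 1/144
  (X=0, Y=3, Z=1, W=1, U=0) weight 1/216
  (X=0, Y=3, Z=1, W=2, U=0) weight 1/216
  … 16 more
Group by Z:
  weight(Z=0) = 31/360
  weight(Z=1) = 7/60
Total weight = 31/360 + 7/60 = 73/360
P(Z=0 | obs) = 31/360 / 73/360 = 31/73
P(Z=1 | obs) = 7/60 / 73/360 = 42/73

P(Z=0) = 31/73, P(Z=1) = 42/73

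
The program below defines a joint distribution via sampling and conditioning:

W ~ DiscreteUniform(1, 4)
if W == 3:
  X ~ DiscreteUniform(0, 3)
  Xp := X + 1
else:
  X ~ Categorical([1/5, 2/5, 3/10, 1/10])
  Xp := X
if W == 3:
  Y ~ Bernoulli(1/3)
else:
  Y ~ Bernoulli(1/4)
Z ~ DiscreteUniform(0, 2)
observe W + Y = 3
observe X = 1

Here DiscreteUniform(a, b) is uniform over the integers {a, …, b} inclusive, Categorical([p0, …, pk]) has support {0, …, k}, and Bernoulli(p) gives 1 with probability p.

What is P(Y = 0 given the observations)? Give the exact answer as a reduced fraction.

P(Y = 0 | obs) = 5/8

Enumerate traces; 6 have nonzero weight after conditioning:
  (W=2, X=1, Y=1, Z=0) weight 1/120
  (W=2, X=1, Y=1, Z=1) weight 1/120
  (W=2, X=1, Y=1, Z=2) weight 1/120
  (W=3, X=1, Y=0, Z=0) weight 1/72
  (W=3, X=1, Y=0, Z=1) weight 1/72
  (W=3, X=1, Y=0, Z=2) weight 1/72
Group by Y:
  weight(Y=0) = 1/24
  weight(Y=1) = 1/40
Total weight = 1/24 + 1/40 = 1/15
P(Y=0 | obs) = 1/24 / 1/15 = 5/8
P(Y=1 | obs) = 1/40 / 1/15 = 3/8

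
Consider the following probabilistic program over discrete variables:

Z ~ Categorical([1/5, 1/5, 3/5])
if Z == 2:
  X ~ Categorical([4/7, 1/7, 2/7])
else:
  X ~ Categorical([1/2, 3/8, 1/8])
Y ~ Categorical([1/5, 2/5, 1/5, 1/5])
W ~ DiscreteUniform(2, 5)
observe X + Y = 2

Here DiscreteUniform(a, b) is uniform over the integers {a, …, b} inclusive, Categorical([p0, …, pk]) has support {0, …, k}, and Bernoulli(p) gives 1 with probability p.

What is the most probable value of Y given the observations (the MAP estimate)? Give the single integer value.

argmax_v P(Y = v | obs) = 2

Enumerate traces; 36 have nonzero weight after conditioning:
  (Z=0, X=0, Y=2, W=2) weight 1/200
  (Z=0, X=0, Y=2, W=3) weight 1/200
  (Z=0, X=0, Y=2, W=4) weight 1/200
  (Z=0, X=0, Y=2, W=5) weight 1/200
  (Z=0, X=1, Y=1, W=2) weight 3/400
  (Z=0, X=1, Y=1, W=3) weight 3/400
  (Z=0, X=1, Y=1, W=4) weight 3/400
  (Z=0, X=1, Y=1, W=5) weight 3/400
  (Z=0, X=2, Y=0, W=2) weight 1/800
  … 27 more
Group by Y:
  weight(Y=0) = 31/700
  weight(Y=1) = 33/350
  weight(Y=2) = 19/175
Total weight = 31/700 + 33/350 + 19/175 = 173/700
P(Y=0 | obs) = 31/700 / 173/700 = 31/173
P(Y=1 | obs) = 33/350 / 173/700 = 66/173
P(Y=2 | obs) = 19/175 / 173/700 = 76/173
argmax = 2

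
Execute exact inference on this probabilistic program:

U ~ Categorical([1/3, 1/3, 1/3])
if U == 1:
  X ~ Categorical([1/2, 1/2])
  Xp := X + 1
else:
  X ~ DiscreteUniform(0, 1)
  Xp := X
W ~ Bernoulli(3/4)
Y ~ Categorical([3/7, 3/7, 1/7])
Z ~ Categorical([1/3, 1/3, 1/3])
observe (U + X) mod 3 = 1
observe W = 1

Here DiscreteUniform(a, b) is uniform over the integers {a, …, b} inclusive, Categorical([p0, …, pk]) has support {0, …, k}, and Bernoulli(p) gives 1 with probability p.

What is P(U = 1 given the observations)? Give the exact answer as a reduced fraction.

P(U = 1 | obs) = 1/2

Enumerate traces; 18 have nonzero weight after conditioning:
  (U=0, X=1, W=1, Y=0, Z=0) weight 1/56
  (U=0, X=1, W=1, Y=0, Z=1) weight 1/56
  (U=0, X=1, W=1, Y=0, Z=2) weight 1/56
  (U=0, X=1, W=1, Y=1, Z=0) weight 1/56
  (U=0, X=1, W=1, Y=1, Z=1) weight 1/56
  (U=0, X=1, W=1, Y=1, Z=2) weight 1/56
  (U=0, X=1, W=1, Y=2, Z=0) weight 1/168
  (U=0, X=1, W=1, Y=2, Z=1) weight 1/168
  (U=1, X=0, W=1, Y=0, Z=0) weight 1/56
  … 9 more
Group by U:
  weight(U=0) = 1/8
  weight(U=1) = 1/8
Total weight = 1/8 + 1/8 = 1/4
P(U=0 | obs) = 1/8 / 1/4 = 1/2
P(U=1 | obs) = 1/8 / 1/4 = 1/2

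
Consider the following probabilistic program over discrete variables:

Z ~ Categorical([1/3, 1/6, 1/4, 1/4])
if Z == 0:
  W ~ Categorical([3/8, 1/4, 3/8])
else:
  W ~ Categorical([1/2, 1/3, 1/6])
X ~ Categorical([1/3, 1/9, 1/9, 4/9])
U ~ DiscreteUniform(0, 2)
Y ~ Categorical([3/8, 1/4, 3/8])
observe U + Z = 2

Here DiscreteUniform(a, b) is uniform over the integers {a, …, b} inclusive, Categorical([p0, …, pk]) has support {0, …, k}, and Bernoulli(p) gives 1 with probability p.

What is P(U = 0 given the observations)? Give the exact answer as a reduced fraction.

P(U = 0 | obs) = 1/3

Enumerate traces; 108 have nonzero weight after conditioning:
  (Z=0, W=0, X=0, U=2, Y=0) weight 1/192
  (Z=0, W=0, X=0, U=2, Y=1) weight 1/288
  (Z=0, W=0, X=0, U=2, Y=2) weight 1/192
  (Z=0, W=0, X=1, U=2, Y=0) weight 1/576
  (Z=0, W=0, X=1, U=2, Y=1) weight 1/864
  (Z=0, W=0, X=1, U=2, Y=2) weight 1/576
  (Z=0, W=0, X=2, U=2, Y=0) weight 1/576
  (Z=0, W=0, X=2, U=2, Y=1) weight 1/864
  (Z=1, W=0, X=0, U=1, Y=0) weight 1/288
  (Z=2, W=0, X=0, U=0, Y=0) weight 1/192
  … 98 more
Group by U:
  weight(U=0) = 1/12
  weight(U=1) = 1/18
  weight(U=2) = 1/9
Total weight = 1/12 + 1/18 + 1/9 = 1/4
P(U=0 | obs) = 1/12 / 1/4 = 1/3
P(U=1 | obs) = 1/18 / 1/4 = 2/9
P(U=2 | obs) = 1/9 / 1/4 = 4/9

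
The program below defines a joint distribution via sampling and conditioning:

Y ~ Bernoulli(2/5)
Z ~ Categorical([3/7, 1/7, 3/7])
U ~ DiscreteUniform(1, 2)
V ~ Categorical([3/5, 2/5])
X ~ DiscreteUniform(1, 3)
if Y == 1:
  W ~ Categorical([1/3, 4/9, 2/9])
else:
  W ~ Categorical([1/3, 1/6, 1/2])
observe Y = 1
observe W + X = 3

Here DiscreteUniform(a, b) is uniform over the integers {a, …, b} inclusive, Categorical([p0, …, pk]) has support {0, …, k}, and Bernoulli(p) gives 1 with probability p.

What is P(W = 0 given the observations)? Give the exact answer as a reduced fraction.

Enumerate traces; 36 have nonzero weight after conditioning:
  (Y=1, Z=0, U=1, V=0, X=1, W=2) weight 2/525
  (Y=1, Z=0, U=1, V=0, X=2, W=1) weight 4/525
  (Y=1, Z=0, U=1, V=0, X=3, W=0) weight 1/175
  (Y=1, Z=0, U=1, V=1, X=1, W=2) weight 4/1575
  (Y=1, Z=0, U=1, V=1, X=2, W=1) weight 8/1575
  (Y=1, Z=0, U=1, V=1, X=3, W=0) weight 2/525
  (Y=1, Z=0, U=2, V=0, X=1, W=2) weight 2/525
  (Y=1, Z=0, U=2, V=0, X=2, W=1) weight 4/525
  … 28 more
Group by W:
  weight(W=0) = 2/45
  weight(W=1) = 8/135
  weight(W=2) = 4/135
Total weight = 2/45 + 8/135 + 4/135 = 2/15
P(W=0 | obs) = 2/45 / 2/15 = 1/3
P(W=1 | obs) = 8/135 / 2/15 = 4/9
P(W=2 | obs) = 4/135 / 2/15 = 2/9

P(W = 0 | obs) = 1/3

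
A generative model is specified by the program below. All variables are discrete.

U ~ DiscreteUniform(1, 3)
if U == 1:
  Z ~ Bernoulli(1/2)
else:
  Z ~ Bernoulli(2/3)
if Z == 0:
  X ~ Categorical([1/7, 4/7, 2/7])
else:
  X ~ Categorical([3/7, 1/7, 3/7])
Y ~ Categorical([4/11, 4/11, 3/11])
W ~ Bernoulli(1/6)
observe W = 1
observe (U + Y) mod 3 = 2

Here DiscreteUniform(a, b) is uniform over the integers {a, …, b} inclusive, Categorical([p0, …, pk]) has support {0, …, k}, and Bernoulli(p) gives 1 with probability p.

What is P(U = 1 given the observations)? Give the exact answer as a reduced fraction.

Enumerate traces; 18 have nonzero weight after conditioning:
  (U=1, Z=0, X=0, Y=1, W=1) weight 1/693
  (U=1, Z=0, X=1, Y=1, W=1) weight 4/693
  (U=1, Z=0, X=2, Y=1, W=1) weight 2/693
  (U=1, Z=1, X=0, Y=1, W=1) weight 1/231
  (U=1, Z=1, X=1, Y=1, W=1) weight 1/693
  (U=1, Z=1, X=2, Y=1, W=1) weight 1/231
  (U=2, Z=0, X=0, Y=0, W=1) weight 2/2079
  (U=2, Z=0, X=1, Y=0, W=1) weight 8/2079
  (U=3, Z=0, X=0, Y=2, W=1) weight 1/1386
  … 9 more
Group by U:
  weight(U=1) = 2/99
  weight(U=2) = 2/99
  weight(U=3) = 1/66
Total weight = 2/99 + 2/99 + 1/66 = 1/18
P(U=1 | obs) = 2/99 / 1/18 = 4/11
P(U=2 | obs) = 2/99 / 1/18 = 4/11
P(U=3 | obs) = 1/66 / 1/18 = 3/11

P(U = 1 | obs) = 4/11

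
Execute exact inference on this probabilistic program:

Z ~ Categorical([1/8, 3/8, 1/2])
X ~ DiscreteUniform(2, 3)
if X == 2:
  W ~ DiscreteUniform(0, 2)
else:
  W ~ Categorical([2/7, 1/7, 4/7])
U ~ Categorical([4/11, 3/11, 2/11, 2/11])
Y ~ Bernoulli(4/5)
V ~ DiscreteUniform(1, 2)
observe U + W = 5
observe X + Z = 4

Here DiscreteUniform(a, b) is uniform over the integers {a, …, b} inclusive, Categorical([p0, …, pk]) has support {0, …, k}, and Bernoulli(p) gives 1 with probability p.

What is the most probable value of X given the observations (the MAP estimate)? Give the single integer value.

Enumerate traces; 8 have nonzero weight after conditioning:
  (Z=1, X=3, W=2, U=3, Y=0, V=1) weight 3/1540
  (Z=1, X=3, W=2, U=3, Y=0, V=2) weight 3/1540
  (Z=1, X=3, W=2, U=3, Y=1, V=1) weight 3/385
  (Z=1, X=3, W=2, U=3, Y=1, V=2) weight 3/385
  (Z=2, X=2, W=2, U=3, Y=0, V=1) weight 1/660
  (Z=2, X=2, W=2, U=3, Y=0, V=2) weight 1/660
  (Z=2, X=2, W=2, U=3, Y=1, V=1) weight 1/165
  (Z=2, X=2, W=2, U=3, Y=1, V=2) weight 1/165
Group by X:
  weight(X=2) = 1/66
  weight(X=3) = 3/154
Total weight = 1/66 + 3/154 = 8/231
P(X=2 | obs) = 1/66 / 8/231 = 7/16
P(X=3 | obs) = 3/154 / 8/231 = 9/16
argmax = 3

argmax_v P(X = v | obs) = 3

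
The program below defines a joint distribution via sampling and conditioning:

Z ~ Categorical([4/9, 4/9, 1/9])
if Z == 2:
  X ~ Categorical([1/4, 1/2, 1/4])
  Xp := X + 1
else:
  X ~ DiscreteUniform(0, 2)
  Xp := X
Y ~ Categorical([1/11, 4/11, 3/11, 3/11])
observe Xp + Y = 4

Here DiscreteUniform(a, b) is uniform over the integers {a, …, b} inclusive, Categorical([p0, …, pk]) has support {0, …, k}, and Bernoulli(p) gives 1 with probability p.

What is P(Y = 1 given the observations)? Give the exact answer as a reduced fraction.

P(Y = 1 | obs) = 4/77

Enumerate traces; 7 have nonzero weight after conditioning:
  (Z=0, X=1, Y=3) weight 4/99
  (Z=0, X=2, Y=2) weight 4/99
  (Z=1, X=1, Y=3) weight 4/99
  (Z=1, X=2, Y=2) weight 4/99
  (Z=2, X=0, Y=3) weight 1/132
  (Z=2, X=1, Y=2) weight 1/66
  (Z=2, X=2, Y=1) weight 1/99
Group by Y:
  weight(Y=1) = 1/99
  weight(Y=2) = 19/198
  weight(Y=3) = 35/396
Total weight = 1/99 + 19/198 + 35/396 = 7/36
P(Y=1 | obs) = 1/99 / 7/36 = 4/77
P(Y=2 | obs) = 19/198 / 7/36 = 38/77
P(Y=3 | obs) = 35/396 / 7/36 = 5/11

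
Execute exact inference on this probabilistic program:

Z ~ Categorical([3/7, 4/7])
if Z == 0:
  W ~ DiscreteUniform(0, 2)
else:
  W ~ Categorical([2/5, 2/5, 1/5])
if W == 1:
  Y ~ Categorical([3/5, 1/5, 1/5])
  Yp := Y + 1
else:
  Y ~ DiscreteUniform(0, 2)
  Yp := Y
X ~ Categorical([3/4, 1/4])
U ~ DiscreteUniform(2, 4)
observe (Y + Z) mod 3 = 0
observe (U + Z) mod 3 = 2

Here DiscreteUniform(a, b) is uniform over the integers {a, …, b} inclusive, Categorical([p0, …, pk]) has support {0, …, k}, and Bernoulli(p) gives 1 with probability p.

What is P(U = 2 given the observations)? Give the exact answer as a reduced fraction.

P(U = 2 | obs) = 95/179

Enumerate traces; 12 have nonzero weight after conditioning:
  (Z=0, W=0, Y=0, X=0, U=2) weight 1/84
  (Z=0, W=0, Y=0, X=1, U=2) weight 1/252
  (Z=0, W=1, Y=0, X=0, U=2) weight 3/140
  (Z=0, W=1, Y=0, X=1, U=2) weight 1/140
  (Z=0, W=2, Y=0, X=0, U=2) weight 1/84
  (Z=0, W=2, Y=0, X=1, U=2) weight 1/252
  (Z=1, W=0, Y=2, X=0, U=4) weight 2/105
  (Z=1, W=0, Y=2, X=1, U=4) weight 2/315
  … 4 more
Group by U:
  weight(U=2) = 19/315
  weight(U=4) = 4/75
Total weight = 19/315 + 4/75 = 179/1575
P(U=2 | obs) = 19/315 / 179/1575 = 95/179
P(U=4 | obs) = 4/75 / 179/1575 = 84/179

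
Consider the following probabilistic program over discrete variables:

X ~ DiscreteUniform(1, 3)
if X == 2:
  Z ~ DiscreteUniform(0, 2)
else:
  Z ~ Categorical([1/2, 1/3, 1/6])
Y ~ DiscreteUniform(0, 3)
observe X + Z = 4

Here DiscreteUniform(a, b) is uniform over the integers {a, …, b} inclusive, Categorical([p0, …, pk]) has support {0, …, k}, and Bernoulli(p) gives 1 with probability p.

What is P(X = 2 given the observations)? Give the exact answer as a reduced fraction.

Enumerate traces; 8 have nonzero weight after conditioning:
  (X=2, Z=2, Y=0) weight 1/36
  (X=2, Z=2, Y=1) weight 1/36
  (X=2, Z=2, Y=2) weight 1/36
  (X=2, Z=2, Y=3) weight 1/36
  (X=3, Z=1, Y=0) weight 1/36
  (X=3, Z=1, Y=1) weight 1/36
  (X=3, Z=1, Y=2) weight 1/36
  (X=3, Z=1, Y=3) weight 1/36
Group by X:
  weight(X=2) = 1/9
  weight(X=3) = 1/9
Total weight = 1/9 + 1/9 = 2/9
P(X=2 | obs) = 1/9 / 2/9 = 1/2
P(X=3 | obs) = 1/9 / 2/9 = 1/2

P(X = 2 | obs) = 1/2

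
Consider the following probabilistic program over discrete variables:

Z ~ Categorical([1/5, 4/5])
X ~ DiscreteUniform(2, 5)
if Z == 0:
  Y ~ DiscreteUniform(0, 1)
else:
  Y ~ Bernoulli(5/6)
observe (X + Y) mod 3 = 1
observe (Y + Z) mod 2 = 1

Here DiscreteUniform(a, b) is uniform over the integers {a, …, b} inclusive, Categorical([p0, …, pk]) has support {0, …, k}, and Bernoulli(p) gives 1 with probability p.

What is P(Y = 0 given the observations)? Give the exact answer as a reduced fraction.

P(Y = 0 | obs) = 4/7

Enumerate traces; 2 have nonzero weight after conditioning:
  (Z=0, X=3, Y=1) weight 1/40
  (Z=1, X=4, Y=0) weight 1/30
Group by Y:
  weight(Y=0) = 1/30
  weight(Y=1) = 1/40
Total weight = 1/30 + 1/40 = 7/120
P(Y=0 | obs) = 1/30 / 7/120 = 4/7
P(Y=1 | obs) = 1/40 / 7/120 = 3/7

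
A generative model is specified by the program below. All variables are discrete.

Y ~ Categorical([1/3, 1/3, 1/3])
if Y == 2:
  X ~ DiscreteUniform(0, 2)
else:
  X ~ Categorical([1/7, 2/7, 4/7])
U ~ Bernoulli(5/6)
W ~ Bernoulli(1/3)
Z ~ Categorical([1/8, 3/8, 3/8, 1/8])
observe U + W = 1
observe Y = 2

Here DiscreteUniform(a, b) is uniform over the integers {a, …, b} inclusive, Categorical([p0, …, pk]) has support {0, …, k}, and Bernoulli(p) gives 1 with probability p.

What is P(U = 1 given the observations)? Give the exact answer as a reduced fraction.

Enumerate traces; 24 have nonzero weight after conditioning:
  (Y=2, X=0, U=0, W=1, Z=0) weight 1/1296
  (Y=2, X=0, U=0, W=1, Z=1) weight 1/432
  (Y=2, X=0, U=0, W=1, Z=2) weight 1/432
  (Y=2, X=0, U=0, W=1, Z=3) weight 1/1296
  (Y=2, X=0, U=1, W=0, Z=0) weight 5/648
  (Y=2, X=0, U=1, W=0, Z=1) weight 5/216
  (Y=2, X=0, U=1, W=0, Z=2) weight 5/216
  (Y=2, X=0, U=1, W=0, Z=3) weight 5/648
  … 16 more
Group by U:
  weight(U=0) = 1/54
  weight(U=1) = 5/27
Total weight = 1/54 + 5/27 = 11/54
P(U=0 | obs) = 1/54 / 11/54 = 1/11
P(U=1 | obs) = 5/27 / 11/54 = 10/11

P(U = 1 | obs) = 10/11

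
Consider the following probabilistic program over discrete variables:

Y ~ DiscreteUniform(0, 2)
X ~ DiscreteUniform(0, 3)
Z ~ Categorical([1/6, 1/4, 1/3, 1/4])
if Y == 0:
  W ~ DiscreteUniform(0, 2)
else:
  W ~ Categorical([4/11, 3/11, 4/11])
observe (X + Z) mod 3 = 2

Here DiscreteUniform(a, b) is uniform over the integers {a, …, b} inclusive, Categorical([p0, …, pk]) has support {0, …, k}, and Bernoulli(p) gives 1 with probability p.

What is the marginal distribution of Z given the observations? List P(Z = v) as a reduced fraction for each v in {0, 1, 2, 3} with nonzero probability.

P(Z=0) = 1/8, P(Z=1) = 3/16, P(Z=2) = 1/2, P(Z=3) = 3/16

Enumerate traces; 45 have nonzero weight after conditioning:
  (Y=0, X=0, Z=2, W=0) weight 1/108
  (Y=0, X=0, Z=2, W=1) weight 1/108
  (Y=0, X=0, Z=2, W=2) weight 1/108
  (Y=0, X=1, Z=1, W=0) weight 1/144
  (Y=0, X=1, Z=1, W=1) weight 1/144
  (Y=0, X=1, Z=1, W=2) weight 1/144
  (Y=0, X=2, Z=0, W=0) weight 1/216
  (Y=0, X=2, Z=0, W=1) weight 1/216
  (Y=0, X=2, Z=3, W=0) weight 1/144
  … 36 more
Group by Z:
  weight(Z=0) = 1/24
  weight(Z=1) = 1/16
  weight(Z=2) = 1/6
  weight(Z=3) = 1/16
Total weight = 1/24 + 1/16 + 1/6 + 1/16 = 1/3
P(Z=0 | obs) = 1/24 / 1/3 = 1/8
P(Z=1 | obs) = 1/16 / 1/3 = 3/16
P(Z=2 | obs) = 1/6 / 1/3 = 1/2
P(Z=3 | obs) = 1/16 / 1/3 = 3/16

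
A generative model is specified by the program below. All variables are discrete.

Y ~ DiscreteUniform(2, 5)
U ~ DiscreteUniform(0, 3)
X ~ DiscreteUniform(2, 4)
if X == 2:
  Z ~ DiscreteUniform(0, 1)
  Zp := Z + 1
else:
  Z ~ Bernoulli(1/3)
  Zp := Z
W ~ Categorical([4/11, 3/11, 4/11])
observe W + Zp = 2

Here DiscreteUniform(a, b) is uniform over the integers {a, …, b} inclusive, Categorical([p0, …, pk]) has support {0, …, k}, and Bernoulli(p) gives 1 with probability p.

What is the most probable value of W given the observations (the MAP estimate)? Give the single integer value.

argmax_v P(W = v | obs) = 2

Enumerate traces; 96 have nonzero weight after conditioning:
  (Y=2, U=0, X=2, Z=0, W=1) weight 1/352
  (Y=2, U=0, X=2, Z=1, W=0) weight 1/264
  (Y=2, U=0, X=3, Z=0, W=2) weight 1/198
  (Y=2, U=0, X=3, Z=1, W=1) weight 1/528
  (Y=2, U=0, X=4, Z=0, W=2) weight 1/198
  (Y=2, U=0, X=4, Z=1, W=1) weight 1/528
  (Y=2, U=1, X=2, Z=0, W=1) weight 1/352
  (Y=2, U=1, X=2, Z=1, W=0) weight 1/264
  … 88 more
Group by W:
  weight(W=0) = 2/33
  weight(W=1) = 7/66
  weight(W=2) = 16/99
Total weight = 2/33 + 7/66 + 16/99 = 65/198
P(W=0 | obs) = 2/33 / 65/198 = 12/65
P(W=1 | obs) = 7/66 / 65/198 = 21/65
P(W=2 | obs) = 16/99 / 65/198 = 32/65
argmax = 2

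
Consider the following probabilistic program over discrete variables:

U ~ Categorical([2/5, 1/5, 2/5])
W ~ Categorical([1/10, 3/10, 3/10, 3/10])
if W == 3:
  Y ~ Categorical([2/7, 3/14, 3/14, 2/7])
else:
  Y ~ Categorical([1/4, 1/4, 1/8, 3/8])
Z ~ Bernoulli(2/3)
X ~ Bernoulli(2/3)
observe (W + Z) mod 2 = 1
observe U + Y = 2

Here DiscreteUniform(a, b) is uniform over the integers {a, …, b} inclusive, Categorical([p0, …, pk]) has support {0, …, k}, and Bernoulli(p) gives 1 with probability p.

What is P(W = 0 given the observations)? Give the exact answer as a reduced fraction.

Enumerate traces; 24 have nonzero weight after conditioning:
  (U=0, W=0, Y=2, Z=1, X=0) weight 1/900
  (U=0, W=0, Y=2, Z=1, X=1) weight 1/450
  (U=0, W=1, Y=2, Z=0, X=0) weight 1/600
  (U=0, W=1, Y=2, Z=0, X=1) weight 1/300
  (U=0, W=2, Y=2, Z=1, X=0) weight 1/300
  (U=0, W=2, Y=2, Z=1, X=1) weight 1/150
  (U=0, W=3, Y=2, Z=0, X=0) weight 1/350
  (U=0, W=3, Y=2, Z=0, X=1) weight 1/175
  … 16 more
Group by W:
  weight(W=0) = 1/75
  weight(W=1) = 1/50
  weight(W=2) = 1/25
  weight(W=3) = 17/700
Total weight = 1/75 + 1/50 + 1/25 + 17/700 = 41/420
P(W=0 | obs) = 1/75 / 41/420 = 28/205
P(W=1 | obs) = 1/50 / 41/420 = 42/205
P(W=2 | obs) = 1/25 / 41/420 = 84/205
P(W=3 | obs) = 17/700 / 41/420 = 51/205

P(W = 0 | obs) = 28/205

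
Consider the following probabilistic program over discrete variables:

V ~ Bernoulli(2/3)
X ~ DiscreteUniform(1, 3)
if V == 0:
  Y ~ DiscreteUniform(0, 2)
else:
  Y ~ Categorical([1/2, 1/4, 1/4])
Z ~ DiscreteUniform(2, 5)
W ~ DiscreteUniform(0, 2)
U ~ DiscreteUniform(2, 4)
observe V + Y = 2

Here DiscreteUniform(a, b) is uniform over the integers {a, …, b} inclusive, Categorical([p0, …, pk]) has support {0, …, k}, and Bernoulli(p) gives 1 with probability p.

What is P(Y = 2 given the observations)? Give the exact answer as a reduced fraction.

P(Y = 2 | obs) = 2/5

Enumerate traces; 216 have nonzero weight after conditioning:
  (V=0, X=1, Y=2, Z=2, W=0, U=2) weight 1/972
  (V=0, X=1, Y=2, Z=2, W=0, U=3) weight 1/972
  (V=0, X=1, Y=2, Z=2, W=0, U=4) weight 1/972
  (V=0, X=1, Y=2, Z=2, W=1, U=2) weight 1/972
  (V=0, X=1, Y=2, Z=2, W=1, U=3) weight 1/972
  (V=0, X=1, Y=2, Z=2, W=1, U=4) weight 1/972
  (V=0, X=1, Y=2, Z=2, W=2, U=2) weight 1/972
  (V=0, X=1, Y=2, Z=2, W=2, U=3) weight 1/972
  (V=1, X=1, Y=1, Z=2, W=0, U=2) weight 1/648
  … 207 more
Group by Y:
  weight(Y=1) = 1/6
  weight(Y=2) = 1/9
Total weight = 1/6 + 1/9 = 5/18
P(Y=1 | obs) = 1/6 / 5/18 = 3/5
P(Y=2 | obs) = 1/9 / 5/18 = 2/5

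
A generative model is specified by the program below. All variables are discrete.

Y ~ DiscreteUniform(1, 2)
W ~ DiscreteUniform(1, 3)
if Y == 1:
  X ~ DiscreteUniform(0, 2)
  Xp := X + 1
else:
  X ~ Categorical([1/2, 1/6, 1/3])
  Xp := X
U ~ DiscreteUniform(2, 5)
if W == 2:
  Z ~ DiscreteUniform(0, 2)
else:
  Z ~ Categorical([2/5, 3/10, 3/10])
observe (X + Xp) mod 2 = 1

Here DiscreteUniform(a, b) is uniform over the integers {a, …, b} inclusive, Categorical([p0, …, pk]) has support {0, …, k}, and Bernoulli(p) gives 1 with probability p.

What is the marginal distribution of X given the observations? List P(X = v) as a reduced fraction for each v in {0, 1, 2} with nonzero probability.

P(X=0) = 1/3, P(X=1) = 1/3, P(X=2) = 1/3

Enumerate traces; 108 have nonzero weight after conditioning:
  (Y=1, W=1, X=0, U=2, Z=0) weight 1/180
  (Y=1, W=1, X=0, U=2, Z=1) weight 1/240
  (Y=1, W=1, X=0, U=2, Z=2) weight 1/240
  (Y=1, W=1, X=0, U=3, Z=0) weight 1/180
  (Y=1, W=1, X=0, U=3, Z=1) weight 1/240
  (Y=1, W=1, X=0, U=3, Z=2) weight 1/240
  (Y=1, W=1, X=0, U=4, Z=0) weight 1/180
  (Y=1, W=1, X=0, U=4, Z=1) weight 1/240
  (Y=1, W=1, X=1, U=2, Z=0) weight 1/180
  (Y=1, W=1, X=2, U=2, Z=0) weight 1/180
  … 98 more
Group by X:
  weight(X=0) = 1/6
  weight(X=1) = 1/6
  weight(X=2) = 1/6
Total weight = 1/6 + 1/6 + 1/6 = 1/2
P(X=0 | obs) = 1/6 / 1/2 = 1/3
P(X=1 | obs) = 1/6 / 1/2 = 1/3
P(X=2 | obs) = 1/6 / 1/2 = 1/3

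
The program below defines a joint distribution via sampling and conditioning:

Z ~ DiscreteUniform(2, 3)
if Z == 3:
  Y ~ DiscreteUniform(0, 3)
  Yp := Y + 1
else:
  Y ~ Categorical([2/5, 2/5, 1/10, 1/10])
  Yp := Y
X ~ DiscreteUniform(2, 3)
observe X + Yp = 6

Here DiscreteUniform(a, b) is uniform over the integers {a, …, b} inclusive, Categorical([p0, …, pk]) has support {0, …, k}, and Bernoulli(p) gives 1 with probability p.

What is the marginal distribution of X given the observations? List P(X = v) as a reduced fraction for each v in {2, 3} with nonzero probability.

P(X=2) = 5/12, P(X=3) = 7/12

Enumerate traces; 3 have nonzero weight after conditioning:
  (Z=2, Y=3, X=3) weight 1/40
  (Z=3, Y=2, X=3) weight 1/16
  (Z=3, Y=3, X=2) weight 1/16
Group by X:
  weight(X=2) = 1/16
  weight(X=3) = 7/80
Total weight = 1/16 + 7/80 = 3/20
P(X=2 | obs) = 1/16 / 3/20 = 5/12
P(X=3 | obs) = 7/80 / 3/20 = 7/12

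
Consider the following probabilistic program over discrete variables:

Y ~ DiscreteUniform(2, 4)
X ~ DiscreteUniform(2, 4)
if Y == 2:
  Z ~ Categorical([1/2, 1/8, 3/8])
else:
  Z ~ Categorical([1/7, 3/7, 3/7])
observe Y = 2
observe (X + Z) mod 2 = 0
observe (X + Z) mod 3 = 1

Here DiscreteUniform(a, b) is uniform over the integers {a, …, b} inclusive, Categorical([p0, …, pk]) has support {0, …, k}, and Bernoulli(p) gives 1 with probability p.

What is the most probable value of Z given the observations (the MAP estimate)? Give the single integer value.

Enumerate traces; 3 have nonzero weight after conditioning:
  (Y=2, X=2, Z=2) weight 1/24
  (Y=2, X=3, Z=1) weight 1/72
  (Y=2, X=4, Z=0) weight 1/18
Group by Z:
  weight(Z=0) = 1/18
  weight(Z=1) = 1/72
  weight(Z=2) = 1/24
Total weight = 1/18 + 1/72 + 1/24 = 1/9
P(Z=0 | obs) = 1/18 / 1/9 = 1/2
P(Z=1 | obs) = 1/72 / 1/9 = 1/8
P(Z=2 | obs) = 1/24 / 1/9 = 3/8
argmax = 0

argmax_v P(Z = v | obs) = 0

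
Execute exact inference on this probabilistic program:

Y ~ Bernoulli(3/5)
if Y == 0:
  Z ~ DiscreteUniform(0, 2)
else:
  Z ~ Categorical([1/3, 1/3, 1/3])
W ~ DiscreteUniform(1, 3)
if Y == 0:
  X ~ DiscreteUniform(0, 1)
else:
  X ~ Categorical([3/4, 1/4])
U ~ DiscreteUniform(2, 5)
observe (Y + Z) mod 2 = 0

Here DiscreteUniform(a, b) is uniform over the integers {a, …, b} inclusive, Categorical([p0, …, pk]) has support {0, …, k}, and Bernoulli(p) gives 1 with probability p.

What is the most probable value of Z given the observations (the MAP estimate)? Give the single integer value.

argmax_v P(Z = v | obs) = 1

Enumerate traces; 72 have nonzero weight after conditioning:
  (Y=0, Z=0, W=1, X=0, U=2) weight 1/180
  (Y=0, Z=0, W=1, X=0, U=3) weight 1/180
  (Y=0, Z=0, W=1, X=0, U=4) weight 1/180
  (Y=0, Z=0, W=1, X=0, U=5) weight 1/180
  (Y=0, Z=0, W=1, X=1, U=2) weight 1/180
  (Y=0, Z=0, W=1, X=1, U=3) weight 1/180
  (Y=0, Z=0, W=1, X=1, U=4) weight 1/180
  (Y=0, Z=0, W=1, X=1, U=5) weight 1/180
  (Y=0, Z=2, W=1, X=0, U=2) weight 1/180
  (Y=1, Z=1, W=1, X=0, U=2) weight 1/80
  … 62 more
Group by Z:
  weight(Z=0) = 2/15
  weight(Z=1) = 1/5
  weight(Z=2) = 2/15
Total weight = 2/15 + 1/5 + 2/15 = 7/15
P(Z=0 | obs) = 2/15 / 7/15 = 2/7
P(Z=1 | obs) = 1/5 / 7/15 = 3/7
P(Z=2 | obs) = 2/15 / 7/15 = 2/7
argmax = 1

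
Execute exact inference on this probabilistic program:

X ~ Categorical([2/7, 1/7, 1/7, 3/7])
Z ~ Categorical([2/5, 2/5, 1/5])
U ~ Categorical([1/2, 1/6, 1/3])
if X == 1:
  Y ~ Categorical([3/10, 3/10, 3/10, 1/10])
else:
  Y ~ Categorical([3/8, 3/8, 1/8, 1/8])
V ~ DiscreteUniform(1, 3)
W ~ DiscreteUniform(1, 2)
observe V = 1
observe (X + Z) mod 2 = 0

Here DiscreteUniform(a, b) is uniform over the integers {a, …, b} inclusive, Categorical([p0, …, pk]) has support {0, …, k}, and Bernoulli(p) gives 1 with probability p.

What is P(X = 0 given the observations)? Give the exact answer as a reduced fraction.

P(X = 0 | obs) = 6/17

Enumerate traces; 144 have nonzero weight after conditioning:
  (X=0, Z=0, U=0, Y=0, V=1, W=1) weight 1/280
  (X=0, Z=0, U=0, Y=0, V=1, W=2) weight 1/280
  (X=0, Z=0, U=0, Y=1, V=1, W=1) weight 1/280
  (X=0, Z=0, U=0, Y=1, V=1, W=2) weight 1/280
  (X=0, Z=0, U=0, Y=2, V=1, W=1) weight 1/840
  (X=0, Z=0, U=0, Y=2, V=1, W=2) weight 1/840
  (X=0, Z=0, U=0, Y=3, V=1, W=1) weight 1/840
  (X=0, Z=0, U=0, Y=3, V=1, W=2) weight 1/840
  (X=1, Z=1, U=0, Y=0, V=1, W=1) weight 1/700
  (X=2, Z=0, U=0, Y=0, V=1, W=1) weight 1/560
  … 134 more
Group by X:
  weight(X=0) = 2/35
  weight(X=1) = 2/105
  weight(X=2) = 1/35
  weight(X=3) = 2/35
Total weight = 2/35 + 2/105 + 1/35 + 2/35 = 17/105
P(X=0 | obs) = 2/35 / 17/105 = 6/17
P(X=1 | obs) = 2/105 / 17/105 = 2/17
P(X=2 | obs) = 1/35 / 17/105 = 3/17
P(X=3 | obs) = 2/35 / 17/105 = 6/17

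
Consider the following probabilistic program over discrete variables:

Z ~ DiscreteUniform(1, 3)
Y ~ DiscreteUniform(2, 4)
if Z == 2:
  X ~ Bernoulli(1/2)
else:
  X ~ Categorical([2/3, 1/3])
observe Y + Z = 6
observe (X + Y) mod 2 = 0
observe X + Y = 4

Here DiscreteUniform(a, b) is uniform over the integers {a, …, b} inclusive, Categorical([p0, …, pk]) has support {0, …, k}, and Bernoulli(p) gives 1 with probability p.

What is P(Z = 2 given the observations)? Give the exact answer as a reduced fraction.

P(Z = 2 | obs) = 3/5

Enumerate traces; 2 have nonzero weight after conditioning:
  (Z=2, Y=4, X=0) weight 1/18
  (Z=3, Y=3, X=1) weight 1/27
Group by Z:
  weight(Z=2) = 1/18
  weight(Z=3) = 1/27
Total weight = 1/18 + 1/27 = 5/54
P(Z=2 | obs) = 1/18 / 5/54 = 3/5
P(Z=3 | obs) = 1/27 / 5/54 = 2/5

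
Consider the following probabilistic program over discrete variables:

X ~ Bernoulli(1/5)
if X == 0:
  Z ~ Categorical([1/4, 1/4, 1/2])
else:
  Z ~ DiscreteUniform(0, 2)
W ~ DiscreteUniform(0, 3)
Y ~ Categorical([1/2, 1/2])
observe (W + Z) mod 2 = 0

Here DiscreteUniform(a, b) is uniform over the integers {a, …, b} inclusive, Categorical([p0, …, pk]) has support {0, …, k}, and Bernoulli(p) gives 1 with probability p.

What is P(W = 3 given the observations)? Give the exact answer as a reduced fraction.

Enumerate traces; 24 have nonzero weight after conditioning:
  (X=0, Z=0, W=0, Y=0) weight 1/40
  (X=0, Z=0, W=0, Y=1) weight 1/40
  (X=0, Z=0, W=2, Y=0) weight 1/40
  (X=0, Z=0, W=2, Y=1) weight 1/40
  (X=0, Z=1, W=1, Y=0) weight 1/40
  (X=0, Z=1, W=1, Y=1) weight 1/40
  (X=0, Z=1, W=3, Y=0) weight 1/40
  (X=0, Z=1, W=3, Y=1) weight 1/40
  … 16 more
Group by W:
  weight(W=0) = 11/60
  weight(W=1) = 1/15
  weight(W=2) = 11/60
  weight(W=3) = 1/15
Total weight = 11/60 + 1/15 + 11/60 + 1/15 = 1/2
P(W=0 | obs) = 11/60 / 1/2 = 11/30
P(W=1 | obs) = 1/15 / 1/2 = 2/15
P(W=2 | obs) = 11/60 / 1/2 = 11/30
P(W=3 | obs) = 1/15 / 1/2 = 2/15

P(W = 3 | obs) = 2/15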